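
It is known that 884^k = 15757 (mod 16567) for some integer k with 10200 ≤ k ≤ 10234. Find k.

10204

Compute 884^10200 mod 16567 = 50, then multiply by 884 repeatedly:
  884^10200=50  884^10201=11066  884^10202=7814  884^10203=15704  884^10204=15757
Found 15757 at exponent 10204.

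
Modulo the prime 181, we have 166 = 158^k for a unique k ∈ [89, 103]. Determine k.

94

Compute 158^89 mod 181 = 63, then multiply by 158 repeatedly:
  158^89=63  158^90=180  158^91=23  158^92=14  158^93=40
  158^94=166
Found 166 at exponent 94.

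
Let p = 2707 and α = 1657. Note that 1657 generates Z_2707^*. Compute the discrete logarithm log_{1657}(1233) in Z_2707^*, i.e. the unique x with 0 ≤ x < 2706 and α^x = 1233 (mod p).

737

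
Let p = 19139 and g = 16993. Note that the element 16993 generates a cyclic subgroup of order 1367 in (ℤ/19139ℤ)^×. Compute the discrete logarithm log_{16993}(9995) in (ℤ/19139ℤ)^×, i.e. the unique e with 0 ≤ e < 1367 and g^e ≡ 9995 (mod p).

Baby-step giant-step with m = ceil(sqrt(1367)) = 37.
Baby table (16993^j mod 19139 for j=0..36):
  0:1  1:16993  2:11956  3:7823  4:15884  5:18634  6:11946  7:10144
  8:11158  9:16960  10:6218  11:15194  12:6532  13:11215  14:9472  15:17845
  16:1769  17:12387  18:1569  19:1390  20:2744  21:6188  22:3018  23:11493
  24:6193  25:11427  26:13856  27:7030  28:14291  29:11331  30:9343  31:7594
  32:9704  33:17587  34:406  35:9118  36:11969
Giant step factor: 16993^(-37) ≡ 13475 (mod 19139).
Scan 9995·13475^i mod 19139 for i = 0, 1, …:
  i=0: 9995   i=1: 1482   i=2: 7973   i=3: 8968
  i=4: 154   i=5: 8138   i=6: 12219   i=7: 17347
  i=8: 6218
Match at i=8, j=10: e = 8·37 + 10 = 306.

306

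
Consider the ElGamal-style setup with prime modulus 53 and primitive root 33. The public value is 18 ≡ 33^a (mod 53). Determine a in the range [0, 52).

49

Baby-step giant-step with m = ceil(sqrt(52)) = 8.
Baby table (33^j mod 53 for j=0..7):
  0:1  1:33  2:29  3:3  4:46  5:34  6:9  7:32
Giant step factor: 33^(-8) ≡ 13 (mod 53).
Scan 18·13^i mod 53 for i = 0, 1, …:
  i=0: 18   i=1: 22   i=2: 21   i=3: 8
  i=4: 51   i=5: 27   i=6: 33
Match at i=6, j=1: a = 6·8 + 1 = 49.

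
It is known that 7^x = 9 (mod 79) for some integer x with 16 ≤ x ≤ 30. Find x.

Compute 7^16 mod 79 = 11, then multiply by 7 repeatedly:
  7^16=11  7^17=77  7^18=65  7^19=60  7^20=25
  7^21=17  7^22=40  7^23=43  7^24=64  7^25=53
  7^26=55  7^27=69  7^28=9
Found 9 at exponent 28.

28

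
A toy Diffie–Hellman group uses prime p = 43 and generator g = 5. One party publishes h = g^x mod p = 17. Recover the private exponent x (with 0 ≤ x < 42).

20

Baby-step giant-step with m = ceil(sqrt(42)) = 7.
Baby table (5^j mod 43 for j=0..6):
  0:1  1:5  2:25  3:39  4:23  5:29  6:16
Giant step factor: 5^(-7) ≡ 7 (mod 43).
Scan 17·7^i mod 43 for i = 0, 1, …:
  i=0: 17   i=1: 33   i=2: 16
Match at i=2, j=6: x = 2·7 + 6 = 20.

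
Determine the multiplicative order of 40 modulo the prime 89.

44

The order of 40 must divide p − 1 = 88 = 2^3 · 11.
Divisors: 1, 2, 4, 8, 11, 22, 44, 88.
Check each in increasing order: 40^1 ≡ 40;  40^2 ≡ 87;  40^4 ≡ 4;  40^8 ≡ 16;  40^11 ≡ 55;  40^22 ≡ 88;  40^44 ≡ 1.
Smallest exponent giving 1 is 44.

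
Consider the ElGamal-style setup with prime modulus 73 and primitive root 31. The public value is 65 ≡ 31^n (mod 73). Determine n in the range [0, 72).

Successive powers of 31 modulo 73:
  31^0=1  31^1=31  31^2=12  31^3=7  31^4=71  31^5=11
  31^6=49  31^7=59  31^8=4  31^9=51  31^10=48  31^11=28
  31^12=65
So 31^12 ≡ 65 (mod 73), giving n = 12.

12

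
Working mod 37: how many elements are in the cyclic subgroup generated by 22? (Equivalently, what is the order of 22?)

36

The order of 22 must divide p − 1 = 36 = 2^2 · 3^2.
Divisors: 1, 2, 3, 4, 6, 9, 12, 18, 36.
Check each in increasing order: 22^1 ≡ 22;  22^2 ≡ 3;  22^3 ≡ 29;  22^4 ≡ 9;  22^6 ≡ 27;  22^9 ≡ 6;  22^12 ≡ 26;  22^18 ≡ 36;  22^36 ≡ 1.
Smallest exponent giving 1 is 36.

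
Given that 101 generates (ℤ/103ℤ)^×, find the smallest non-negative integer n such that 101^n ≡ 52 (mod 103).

50

Baby-step giant-step with m = ceil(sqrt(102)) = 11.
Baby table (101^j mod 103 for j=0..10):
  0:1  1:101  2:4  3:95  4:16  5:71  6:64  7:78
  8:50  9:3  10:97
Giant step factor: 101^(-11) ≡ 43 (mod 103).
Scan 52·43^i mod 103 for i = 0, 1, …:
  i=0: 52   i=1: 73   i=2: 49   i=3: 47
  i=4: 64
Match at i=4, j=6: n = 4·11 + 6 = 50.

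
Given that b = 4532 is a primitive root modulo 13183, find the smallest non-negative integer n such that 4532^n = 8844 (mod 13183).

12606

Baby-step giant-step with m = ceil(sqrt(13182)) = 115.
Baby table (4532^j mod 13183 for j=0..114):
  0:1  1:4532  2:13093  3:793  4:8100  5:7728  6:9248  7:3179
  8:11392  9:3916  10:2994  11:3501  12:7383  13:1302  14:7863  15:1467
  16:4212  17:12983  18:3227  19:4817  20:12779  21:1509  22:9994  23:9203
  24:10167  25:2259  26:7780  27:7618  28:11682  29:13079  30:3260  31:9360
  32:9809  33:1312  34:451  35:567  36:12142  37:1702  38:1409  39:5016
  40:5020  41:9965  42:9605  43:12777  44:5628  45:10174  46:7617  47:7150
  48:13169  49:2467  50:1260  51:2081  52:5247  53:10455  54:2358  55:8226
  56:11891  57:11091  58:10816  59:3718  60:2102  61:8138  62:8565  63:5828
  64:6947  65:2800  66:7554  67:11660  68:5656  69:5240  70:5097  71:2988
  72:2675  73:7923  74:9727  75:11995  76:7831  77:1456  78:7092  79:790
  80:7687  81:7998  82:6869  83:5245  84:1391  85:2538  86:6640  87:8874
  88:8818  89:5503  90:10543  91:5684  92:306  93:2577  94:12009  95:5364
  96:196  97:5011  98:8726  99:10415  100:5640  101:11826  102:6537  103:3483
  104:4905  105:2922  106:6772  107:680  108:10121  109:4715  110:11920  111:10689
  112:8206  113:349  114:12891
Giant step factor: 4532^(-115) ≡ 8225 (mod 13183).
Scan 8844·8225^i mod 13183 for i = 0, 1, …:
  i=0: 8844   i=1: 11289   i=2: 4156   i=3: 12764
  i=4: 7671   i=5: 137   i=6: 6270   i=7: 12037
  i=8: 13178   i=9: 11607     …   i=108: 9880
  i=109: 2988
Match at i=109, j=71: n = 109·115 + 71 = 12606.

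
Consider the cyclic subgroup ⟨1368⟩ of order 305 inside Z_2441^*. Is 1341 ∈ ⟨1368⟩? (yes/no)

no

1341 ∈ ⟨1368⟩ iff 1341^305 ≡ 1 (mod 2441), since |⟨1368⟩| = 305.
1341^305 mod 2441 = 1122.
Since 1122 ≠ 1, 1341 does not lie in the subgroup.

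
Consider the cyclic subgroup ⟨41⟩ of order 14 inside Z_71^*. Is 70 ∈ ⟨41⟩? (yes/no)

70 ∈ ⟨41⟩ iff 70^14 ≡ 1 (mod 71), since |⟨41⟩| = 14.
70^14 mod 71 = 1.
Since 1 = 1, 70 lies in the subgroup.

yes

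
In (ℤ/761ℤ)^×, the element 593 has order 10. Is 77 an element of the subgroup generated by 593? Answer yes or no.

yes

77 ∈ ⟨593⟩ iff 77^10 ≡ 1 (mod 761), since |⟨593⟩| = 10.
77^10 mod 761 = 1.
Since 1 = 1, 77 lies in the subgroup.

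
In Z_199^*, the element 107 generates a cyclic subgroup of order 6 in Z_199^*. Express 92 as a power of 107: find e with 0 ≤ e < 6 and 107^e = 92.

4

Successive powers of 107 modulo 199:
  107^0=1  107^1=107  107^2=106  107^3=198  107^4=92
So 107^4 ≡ 92 (mod 199), giving e = 4.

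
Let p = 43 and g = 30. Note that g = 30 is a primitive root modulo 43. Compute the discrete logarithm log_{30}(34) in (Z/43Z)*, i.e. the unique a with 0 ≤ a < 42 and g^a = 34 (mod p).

25

Baby-step giant-step with m = ceil(sqrt(42)) = 7.
Baby table (30^j mod 43 for j=0..6):
  0:1  1:30  2:40  3:39  4:9  5:12  6:16
Giant step factor: 30^(-7) ≡ 37 (mod 43).
Scan 34·37^i mod 43 for i = 0, 1, …:
  i=0: 34   i=1: 11   i=2: 20   i=3: 9
Match at i=3, j=4: a = 3·7 + 4 = 25.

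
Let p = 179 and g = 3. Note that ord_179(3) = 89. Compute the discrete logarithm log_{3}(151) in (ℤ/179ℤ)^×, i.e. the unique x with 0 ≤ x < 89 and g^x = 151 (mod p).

70

Baby-step giant-step with m = ceil(sqrt(89)) = 10.
Baby table (3^j mod 179 for j=0..9):
  0:1  1:3  2:9  3:27  4:81  5:64  6:13  7:39
  8:117  9:172
Giant step factor: 3^(-10) ≡ 17 (mod 179).
Scan 151·17^i mod 179 for i = 0, 1, …:
  i=0: 151   i=1: 61   i=2: 142   i=3: 87
  i=4: 47   i=5: 83   i=6: 158   i=7: 1
Match at i=7, j=0: x = 7·10 + 0 = 70.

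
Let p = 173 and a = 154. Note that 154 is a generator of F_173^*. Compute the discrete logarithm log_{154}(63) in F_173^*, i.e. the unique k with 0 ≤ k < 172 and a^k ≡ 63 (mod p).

127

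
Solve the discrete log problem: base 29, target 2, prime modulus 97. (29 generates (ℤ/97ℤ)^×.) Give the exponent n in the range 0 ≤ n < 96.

10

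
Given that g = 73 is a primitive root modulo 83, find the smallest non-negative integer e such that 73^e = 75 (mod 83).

Baby-step giant-step with m = ceil(sqrt(82)) = 10.
Baby table (73^j mod 83 for j=0..9):
  0:1  1:73  2:17  3:79  4:40  5:15  6:16  7:6
  8:23  9:19
Giant step factor: 73^(-10) ≡ 38 (mod 83).
Scan 75·38^i mod 83 for i = 0, 1, …:
  i=0: 75   i=1: 28   i=2: 68   i=3: 11
  i=4: 3   i=5: 31   i=6: 16
Match at i=6, j=6: e = 6·10 + 6 = 66.

66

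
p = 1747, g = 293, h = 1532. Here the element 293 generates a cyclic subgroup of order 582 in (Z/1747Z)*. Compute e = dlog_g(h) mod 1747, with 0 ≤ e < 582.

446

Baby-step giant-step with m = ceil(sqrt(582)) = 25.
Baby table (293^j mod 1747 for j=0..24):
  0:1  1:293  2:246  3:451  4:1118  5:885  6:749  7:1082
  8:819  9:628  10:569  11:752  12:214  13:1557  14:234  15:429
  16:1660  17:714  18:1309  19:944  20:566  21:1620  22:1223  23:204
  24:374
Giant step factor: 293^(-25) ≡ 62 (mod 1747).
Scan 1532·62^i mod 1747 for i = 0, 1, …:
  i=0: 1532   i=1: 646   i=2: 1618   i=3: 737
  i=4: 272   i=5: 1141   i=6: 862   i=7: 1034
  i=8: 1216   i=9: 271     …   i=16: 1435
  i=17: 1620
Match at i=17, j=21: e = 17·25 + 21 = 446.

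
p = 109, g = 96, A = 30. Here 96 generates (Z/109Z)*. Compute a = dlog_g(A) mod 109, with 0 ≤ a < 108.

89

Baby-step giant-step with m = ceil(sqrt(108)) = 11.
Baby table (96^j mod 109 for j=0..10):
  0:1  1:96  2:60  3:92  4:3  5:70  6:71  7:58
  8:9  9:101  10:104
Giant step factor: 96^(-11) ≡ 52 (mod 109).
Scan 30·52^i mod 109 for i = 0, 1, …:
  i=0: 30   i=1: 34   i=2: 24   i=3: 49
  i=4: 41   i=5: 61   i=6: 11   i=7: 27
  i=8: 96
Match at i=8, j=1: a = 8·11 + 1 = 89.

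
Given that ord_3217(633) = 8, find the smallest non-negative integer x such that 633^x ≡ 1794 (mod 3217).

Successive powers of 633 modulo 3217:
  633^0=1  633^1=633  633^2=1781  633^3=1423  633^4=3216  633^5=2584
  633^6=1436  633^7=1794
So 633^7 ≡ 1794 (mod 3217), giving x = 7.

7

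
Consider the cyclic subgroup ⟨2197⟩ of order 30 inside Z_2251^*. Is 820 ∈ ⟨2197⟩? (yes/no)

820 ∈ ⟨2197⟩ iff 820^30 ≡ 1 (mod 2251), since |⟨2197⟩| = 30.
820^30 mod 2251 = 66.
Since 66 ≠ 1, 820 does not lie in the subgroup.

no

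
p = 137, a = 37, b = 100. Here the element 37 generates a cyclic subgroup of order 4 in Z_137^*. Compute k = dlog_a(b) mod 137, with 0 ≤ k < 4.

3

Successive powers of 37 modulo 137:
  37^0=1  37^1=37  37^2=136  37^3=100
So 37^3 ≡ 100 (mod 137), giving k = 3.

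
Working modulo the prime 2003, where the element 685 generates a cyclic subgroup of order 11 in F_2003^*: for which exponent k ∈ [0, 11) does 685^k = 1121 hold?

Successive powers of 685 modulo 2003:
  685^0=1  685^1=685  685^2=523  685^3=1721  685^4=1121
So 685^4 ≡ 1121 (mod 2003), giving k = 4.

4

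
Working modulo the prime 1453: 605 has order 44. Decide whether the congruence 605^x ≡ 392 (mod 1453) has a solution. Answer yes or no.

yes

392 ∈ ⟨605⟩ iff 392^44 ≡ 1 (mod 1453), since |⟨605⟩| = 44.
392^44 mod 1453 = 1.
Since 1 = 1, 392 lies in the subgroup.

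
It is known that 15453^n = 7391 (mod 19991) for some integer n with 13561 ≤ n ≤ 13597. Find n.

Compute 15453^13561 mod 19991 = 7391, then multiply by 15453 repeatedly:
  15453^13561=7391
Found 7391 at exponent 13561.

13561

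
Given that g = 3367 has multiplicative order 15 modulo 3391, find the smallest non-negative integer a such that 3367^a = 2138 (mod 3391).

Successive powers of 3367 modulo 3391:
  3367^0=1  3367^1=3367  3367^2=576  3367^3=3131  3367^4=2849  3367^5=2835
  3367^6=3171  3367^7=1889  3367^8=2138
So 3367^8 ≡ 2138 (mod 3391), giving a = 8.

8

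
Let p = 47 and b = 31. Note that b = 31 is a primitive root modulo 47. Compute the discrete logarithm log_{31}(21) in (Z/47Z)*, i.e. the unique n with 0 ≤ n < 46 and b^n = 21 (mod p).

2

Baby-step giant-step with m = ceil(sqrt(46)) = 7.
Baby table (31^j mod 47 for j=0..6):
  0:1  1:31  2:21  3:40  4:18  5:41  6:2
Giant step factor: 31^(-7) ≡ 22 (mod 47).
Scan 21·22^i mod 47 for i = 0, 1, …:
  i=0: 21
Match at i=0, j=2: n = 0·7 + 2 = 2.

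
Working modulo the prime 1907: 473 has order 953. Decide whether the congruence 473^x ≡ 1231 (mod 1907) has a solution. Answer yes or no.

no

1231 ∈ ⟨473⟩ iff 1231^953 ≡ 1 (mod 1907), since |⟨473⟩| = 953.
1231^953 mod 1907 = 1906.
Since 1906 ≠ 1, 1231 does not lie in the subgroup.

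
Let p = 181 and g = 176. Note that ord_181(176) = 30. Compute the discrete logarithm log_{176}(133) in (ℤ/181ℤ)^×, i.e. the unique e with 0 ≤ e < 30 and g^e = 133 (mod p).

5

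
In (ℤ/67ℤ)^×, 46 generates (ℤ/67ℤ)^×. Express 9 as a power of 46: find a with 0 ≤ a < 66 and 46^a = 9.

30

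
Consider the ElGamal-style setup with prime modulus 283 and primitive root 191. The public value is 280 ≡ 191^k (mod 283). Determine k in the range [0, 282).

Successive powers of 191 modulo 283:
  191^0=1  191^1=191  191^2=257  191^3=128  191^4=110  191^5=68
  191^6=253  191^7=213  191^8=214  191^9=122  191^10=96  191^11=224
  191^12=51  191^13=119  191^14=89  191^15=19  191^16=233  191^17=72
  191^18=168  191^19=109  191^20=160  191^21=279  191^22=85  191^23=104
  191^24=54  191^25=126  191^26=11  191^27=120  191^28=280
So 191^28 ≡ 280 (mod 283), giving k = 28.

28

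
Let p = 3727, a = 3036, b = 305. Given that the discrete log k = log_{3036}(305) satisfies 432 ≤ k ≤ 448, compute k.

438

Compute 3036^432 mod 3727 = 1741, then multiply by 3036 repeatedly:
  3036^432=1741  3036^433=790  3036^434=1979  3036^435=320  3036^436=2500
  3036^437=1828  3036^438=305
Found 305 at exponent 438.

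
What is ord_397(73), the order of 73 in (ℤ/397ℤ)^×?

99

The order of 73 must divide p − 1 = 396 = 2^2 · 3^2 · 11.
Divisors: 1, 2, 3, 4, 6, 9, 11, 12, 18, 22, 33, 36, 44, 66, 99, 132, 198, 396.
Check each in increasing order: 73^1 ≡ 73;  73^2 ≡ 168;  73^3 ≡ 354;  73^4 ≡ 37;  73^6 ≡ 261;  73^9 ≡ 290;  73^11 ≡ 286;  73^12 ≡ 234;  73^18 ≡ 333;  73^22 ≡ 14;  73^33 ≡ 34;  73^36 ≡ 126;  73^44 ≡ 196;  73^66 ≡ 362;  73^99 ≡ 1.
Smallest exponent giving 1 is 99.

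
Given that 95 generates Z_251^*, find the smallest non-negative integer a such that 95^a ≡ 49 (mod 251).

122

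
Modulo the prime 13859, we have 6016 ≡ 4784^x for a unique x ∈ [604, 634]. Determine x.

605

Compute 4784^604 mod 13859 = 3663, then multiply by 4784 repeatedly:
  4784^604=3663  4784^605=6016
Found 6016 at exponent 605.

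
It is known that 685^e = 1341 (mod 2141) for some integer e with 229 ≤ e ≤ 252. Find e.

Compute 685^229 mod 2141 = 185, then multiply by 685 repeatedly:
  685^229=185  685^230=406  685^231=1921  685^232=1311  685^233=956
  685^234=1855  685^235=1062  685^236=1671  685^237=1341
Found 1341 at exponent 237.

237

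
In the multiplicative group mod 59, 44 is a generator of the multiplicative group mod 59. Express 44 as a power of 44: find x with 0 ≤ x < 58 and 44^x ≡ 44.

1

Successive powers of 44 modulo 59:
  44^0=1  44^1=44
So 44^1 ≡ 44 (mod 59), giving x = 1.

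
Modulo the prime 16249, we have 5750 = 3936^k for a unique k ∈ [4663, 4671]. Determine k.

4669

Compute 3936^4663 mod 16249 = 601, then multiply by 3936 repeatedly:
  3936^4663=601  3936^4664=9431  3936^4665=7700  3936^4666=2815  3936^4667=14271
  3936^4668=14112  3936^4669=5750
Found 5750 at exponent 4669.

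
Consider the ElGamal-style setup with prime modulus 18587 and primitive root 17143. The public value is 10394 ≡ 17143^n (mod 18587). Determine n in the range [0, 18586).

7928

Baby-step giant-step with m = ceil(sqrt(18586)) = 137.
Baby table (17143^j mod 18587 for j=0..136):
  0:1  1:17143  2:3392  3:8920  4:311  5:15591  6:14040  7:4657
  8:3786  9:16181  10:17082  11:17128  12:6465  13:13801  14:15207  15:10926
  16:3219  17:17101  18:8279  19:15152  20:15998  21:2529  22:9763  23:9761
  24:12649  25:5865  26:6612  27:5990  28:11982  29:2489  30:11762  31:4190
  32:9002  33:12012  34:14930  35:2000  36:11572  37:18332  38:15067  39:8629
  40:11601  41:13630  42:1913  43:7091  44:2033  45:1094  46:159  47:12035
  48:305  49:5668  50:12275  51:6898  52:1920  53:15570  54:7190  55:7773
  56:2336  57:9650  58:5650  59:1093  60:1603  61:8643  62:9972  63:5357
  64:15271  65:11445  66:15850  67:11784  68:9596  69:9278  70:3795  71:3185
  72:10436  73:4473  74:9264  75:5424  76:11458  77:15665  78:119  79:14034
  80:13321  81:2021  82:18422  83:15216  84:16517  85:15160  86:4446  87:11078
  88:6775  89:12249  90:7268  91:6663  92:6694  93:17691  94:11321  95:9036
  96:90  97:149  98:7888  99:3559  100:9403  101:9165  102:18271  103:10216
  104:6174  105:6504  106:13246  107:17386  108:5653  109:15348  110:11779  111:16816
  112:10905  113:14956  114:1630  115:6829  116:8621  117:4566  118:5081  119:4901
  120:4603  121:7414  122:296  123:77  124:334  125:966  126:17708  127:5360
  128:10939  129:3034  130:5436  131:12717  132:608  133:14224  134:17766  135:14543
  136:3218
Giant step factor: 17143^(-137) ≡ 4868 (mod 18587).
Scan 10394·4868^i mod 18587 for i = 0, 1, …:
  i=0: 10394   i=1: 4178   i=2: 4326   i=3: 18484
  i=4: 445   i=5: 10168   i=6: 643   i=7: 7508
  i=8: 6902   i=9: 12227     …   i=56: 17202
  i=57: 4901
Match at i=57, j=119: n = 57·137 + 119 = 7928.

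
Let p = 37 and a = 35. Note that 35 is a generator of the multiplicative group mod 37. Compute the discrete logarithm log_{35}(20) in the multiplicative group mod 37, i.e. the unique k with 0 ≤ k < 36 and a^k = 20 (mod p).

7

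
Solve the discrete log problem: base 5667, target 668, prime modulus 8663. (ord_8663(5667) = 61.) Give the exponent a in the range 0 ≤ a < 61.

42

Baby-step giant-step with m = ceil(sqrt(61)) = 8.
Baby table (5667^j mod 8663 for j=0..7):
  0:1  1:5667  2:1148  3:8466  4:1128  5:7745  6:4157  7:3022
Giant step factor: 5667^(-8) ≡ 2212 (mod 8663).
Scan 668·2212^i mod 8663 for i = 0, 1, …:
  i=0: 668   i=1: 4906   i=2: 5996   i=3: 99
  i=4: 2413   i=5: 1148
Match at i=5, j=2: a = 5·8 + 2 = 42.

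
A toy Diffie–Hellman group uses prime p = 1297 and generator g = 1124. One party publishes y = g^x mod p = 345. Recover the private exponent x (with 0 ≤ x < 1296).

1087

Baby-step giant-step with m = ceil(sqrt(1296)) = 36.
Baby table (1124^j mod 1297 for j=0..35):
  0:1  1:1124  2:98  3:1204  4:525  5:1262  6:867  7:461
  8:661  9:1080  10:1225  11:783  12:726  13:211  14:1110  15:1223
  16:1129  17:530  18:397  19:60  20:1293  21:692  22:905  23:372
  24:494  25:140  26:423  27:750  28:1247  29:868  30:288  31:759
  32:987  33:453  34:748  35:296
Giant step factor: 1124^(-36) ≡ 276 (mod 1297).
Scan 345·276^i mod 1297 for i = 0, 1, …:
  i=0: 345   i=1: 539   i=2: 906   i=3: 1032
  i=4: 789   i=5: 1165   i=6: 1181   i=7: 409
  i=8: 45   i=9: 747     …   i=29: 1106
  i=30: 461
Match at i=30, j=7: x = 30·36 + 7 = 1087.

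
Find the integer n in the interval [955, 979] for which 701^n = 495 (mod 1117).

966

Compute 701^955 mod 1117 = 557, then multiply by 701 repeatedly:
  701^955=557  701^956=624  701^957=677  701^958=969  701^959=133
  701^960=522  701^961=663  701^962=91  701^963=122  701^964=630
  701^965=415  701^966=495
Found 495 at exponent 966.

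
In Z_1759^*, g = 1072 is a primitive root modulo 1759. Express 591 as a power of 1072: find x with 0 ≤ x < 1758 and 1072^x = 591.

870

Baby-step giant-step with m = ceil(sqrt(1758)) = 42.
Baby table (1072^j mod 1759 for j=0..41):
  0:1  1:1072  2:557  3:803  4:665  5:485  6:1015  7:1018
  8:716  9:628  10:1278  11:1514  12:1210  13:737  14:273  15:662
  16:787  17:1103  18:368  19:480  20:932  21:1751  22:219  23:821
  24:612  25:1716  26:1397  27:675  28:651  29:1308  30:253  31:330
  32:201  33:874  34:1140  35:1334  36:1740  37:740  38:1730  39:574
  40:1437  41:1339
Giant step factor: 1072^(-42) ≡ 907 (mod 1759).
Scan 591·907^i mod 1759 for i = 0, 1, …:
  i=0: 591   i=1: 1301   i=2: 1477   i=3: 1040
  i=4: 456   i=5: 227   i=6: 86   i=7: 606
  i=8: 834   i=9: 68     …   i=19: 361
  i=20: 253
Match at i=20, j=30: x = 20·42 + 30 = 870.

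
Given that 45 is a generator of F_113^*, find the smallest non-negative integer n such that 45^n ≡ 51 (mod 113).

62

Baby-step giant-step with m = ceil(sqrt(112)) = 11.
Baby table (45^j mod 113 for j=0..10):
  0:1  1:45  2:104  3:47  4:81  5:29  6:62  7:78
  8:7  9:89  10:50
Giant step factor: 45^(-11) ≡ 79 (mod 113).
Scan 51·79^i mod 113 for i = 0, 1, …:
  i=0: 51   i=1: 74   i=2: 83   i=3: 3
  i=4: 11   i=5: 78
Match at i=5, j=7: n = 5·11 + 7 = 62.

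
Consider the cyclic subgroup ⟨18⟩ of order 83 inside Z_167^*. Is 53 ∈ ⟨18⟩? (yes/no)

no

53 ∈ ⟨18⟩ iff 53^83 ≡ 1 (mod 167), since |⟨18⟩| = 83.
53^83 mod 167 = 166.
Since 166 ≠ 1, 53 does not lie in the subgroup.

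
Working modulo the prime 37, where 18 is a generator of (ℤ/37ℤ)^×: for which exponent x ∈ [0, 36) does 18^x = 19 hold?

Successive powers of 18 modulo 37:
  18^0=1  18^1=18  18^2=28  18^3=23  18^4=7  18^5=15
  18^6=11  18^7=13  18^8=12  18^9=31  18^10=3  18^11=17
  18^12=10  18^13=32  18^14=21  18^15=8  18^16=33  18^17=2
  18^18=36  18^19=19
So 18^19 ≡ 19 (mod 37), giving x = 19.

19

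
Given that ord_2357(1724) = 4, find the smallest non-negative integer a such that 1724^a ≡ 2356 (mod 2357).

Successive powers of 1724 modulo 2357:
  1724^0=1  1724^1=1724  1724^2=2356
So 1724^2 ≡ 2356 (mod 2357), giving a = 2.

2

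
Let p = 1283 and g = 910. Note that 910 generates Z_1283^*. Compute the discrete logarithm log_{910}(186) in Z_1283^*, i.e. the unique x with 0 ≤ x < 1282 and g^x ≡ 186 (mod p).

Baby-step giant-step with m = ceil(sqrt(1282)) = 36.
Baby table (910^j mod 1283 for j=0..35):
  0:1  1:910  2:565  3:950  4:1041  5:456  6:551  7:1040
  8:829  9:1269  10:90  11:1071  12:813  13:822  14:31  15:1267
  16:836  17:1224  18:196  19:23  20:402  21:165  22:39  23:849
  24:224  25:1126  26:826  27:1105  28:961  29:787  30:256  31:737
  32:944  33:713  34:915  35:1266
Giant step factor: 910^(-36) ≡ 52 (mod 1283).
Scan 186·52^i mod 1283 for i = 0, 1, …:
  i=0: 186   i=1: 691   i=2: 8   i=3: 416
  i=4: 1104   i=5: 956   i=6: 958   i=7: 1062
  i=8: 55   i=9: 294     …   i=32: 517
  i=33: 1224
Match at i=33, j=17: x = 33·36 + 17 = 1205.

1205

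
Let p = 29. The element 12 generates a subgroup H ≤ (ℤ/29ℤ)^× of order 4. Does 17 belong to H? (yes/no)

yes

17 ∈ ⟨12⟩ iff 17^4 ≡ 1 (mod 29), since |⟨12⟩| = 4.
17^4 mod 29 = 1.
Since 1 = 1, 17 lies in the subgroup.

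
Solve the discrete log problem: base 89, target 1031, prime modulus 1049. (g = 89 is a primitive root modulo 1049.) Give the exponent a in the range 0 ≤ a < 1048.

Baby-step giant-step with m = ceil(sqrt(1048)) = 33.
Baby table (89^j mod 1049 for j=0..32):
  0:1  1:89  2:578  3:41  4:502  5:620  6:632  7:651
  8:244  9:736  10:466  11:563  12:804  13:224  14:5  15:445
  16:792  17:205  18:412  19:1002  20:13  21:108  22:171  23:533
  24:232  25:717  26:873  27:71  28:25  29:127  30:813  31:1025
  32:1011
Giant step factor: 89^(-33) ≡ 308 (mod 1049).
Scan 1031·308^i mod 1049 for i = 0, 1, …:
  i=0: 1031   i=1: 750   i=2: 220   i=3: 624
  i=4: 225   i=5: 66   i=6: 397   i=7: 592
  i=8: 859   i=9: 224
Match at i=9, j=13: a = 9·33 + 13 = 310.

310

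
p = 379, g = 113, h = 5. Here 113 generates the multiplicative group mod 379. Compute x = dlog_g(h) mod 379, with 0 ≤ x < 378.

Baby-step giant-step with m = ceil(sqrt(378)) = 20.
Baby table (113^j mod 379 for j=0..19):
  0:1  1:113  2:262  3:44  4:45  5:158  6:41  7:85
  8:130  9:288  10:329  11:35  12:165  13:74  14:24  15:59
  16:224  17:298  18:322  19:2
Giant step factor: 113^(-20) ≡ 270 (mod 379).
Scan 5·270^i mod 379 for i = 0, 1, …:
  i=0: 5   i=1: 213   i=2: 281   i=3: 70
  i=4: 329
Match at i=4, j=10: x = 4·20 + 10 = 90.

90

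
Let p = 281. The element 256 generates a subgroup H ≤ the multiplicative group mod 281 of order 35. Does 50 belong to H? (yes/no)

50 ∈ ⟨256⟩ iff 50^35 ≡ 1 (mod 281), since |⟨256⟩| = 35.
50^35 mod 281 = 1.
Since 1 = 1, 50 lies in the subgroup.

yes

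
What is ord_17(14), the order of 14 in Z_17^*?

16

The order of 14 must divide p − 1 = 16 = 2^4.
Divisors: 1, 2, 4, 8, 16.
Check each in increasing order: 14^1 ≡ 14;  14^2 ≡ 9;  14^4 ≡ 13;  14^8 ≡ 16;  14^16 ≡ 1.
Smallest exponent giving 1 is 16.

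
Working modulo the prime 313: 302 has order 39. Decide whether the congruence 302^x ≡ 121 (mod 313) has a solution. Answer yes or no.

yes

121 ∈ ⟨302⟩ iff 121^39 ≡ 1 (mod 313), since |⟨302⟩| = 39.
121^39 mod 313 = 1.
Since 1 = 1, 121 lies in the subgroup.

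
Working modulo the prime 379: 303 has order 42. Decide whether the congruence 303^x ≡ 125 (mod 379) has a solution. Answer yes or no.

125 ∈ ⟨303⟩ iff 125^42 ≡ 1 (mod 379), since |⟨303⟩| = 42.
125^42 mod 379 = 1.
Since 1 = 1, 125 lies in the subgroup.

yes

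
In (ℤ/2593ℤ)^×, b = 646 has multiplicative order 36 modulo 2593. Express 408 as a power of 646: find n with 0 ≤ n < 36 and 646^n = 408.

26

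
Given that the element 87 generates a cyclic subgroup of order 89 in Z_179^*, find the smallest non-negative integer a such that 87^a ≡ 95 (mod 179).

Baby-step giant-step with m = ceil(sqrt(89)) = 10.
Baby table (87^j mod 179 for j=0..9):
  0:1  1:87  2:51  3:141  4:95  5:31  6:12  7:149
  8:75  9:81
Giant step factor: 87^(-10) ≡ 19 (mod 179).
Scan 95·19^i mod 179 for i = 0, 1, …:
  i=0: 95
Match at i=0, j=4: a = 0·10 + 4 = 4.

4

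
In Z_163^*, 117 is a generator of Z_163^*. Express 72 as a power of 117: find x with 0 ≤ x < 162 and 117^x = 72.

Baby-step giant-step with m = ceil(sqrt(162)) = 13.
Baby table (117^j mod 163 for j=0..12):
  0:1  1:117  2:160  3:138  4:9  5:75  6:136  7:101
  8:81  9:23  10:83  11:94  12:77
Giant step factor: 117^(-13) ≡ 63 (mod 163).
Scan 72·63^i mod 163 for i = 0, 1, …:
  i=0: 72   i=1: 135   i=2: 29   i=3: 34
  i=4: 23
Match at i=4, j=9: x = 4·13 + 9 = 61.

61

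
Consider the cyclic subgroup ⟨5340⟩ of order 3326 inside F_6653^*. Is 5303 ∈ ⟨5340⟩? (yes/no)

yes

5303 ∈ ⟨5340⟩ iff 5303^3326 ≡ 1 (mod 6653), since |⟨5340⟩| = 3326.
5303^3326 mod 6653 = 1.
Since 1 = 1, 5303 lies in the subgroup.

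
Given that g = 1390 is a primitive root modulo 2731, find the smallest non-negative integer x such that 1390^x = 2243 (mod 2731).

404

Baby-step giant-step with m = ceil(sqrt(2730)) = 53.
Baby table (1390^j mod 2731 for j=0..52):
  0:1  1:1390  2:1283  3:27  4:2027  5:1869  6:729  7:109
  8:1305  9:566  10:212  11:2463  12:1627  13:262  14:957  15:233
  16:1612  17:1260  18:829  19:2559  20:1248  21:535  22:818  23:924
  24:790  25:238  26:369  27:2213  28:964  29:1770  30:2400  31:1449
  32:1363  33:1987  34:889  35:1298  36:1760  37:2155  38:2274  39:1093
  40:834  41:1316  42:2201  43:670  44:29  45:2076  46:1704  47:783
  48:1432  49:2312  50:2024  51:430  52:2342
Giant step factor: 1390^(-53) ≡ 1268 (mod 2731).
Scan 2243·1268^i mod 2731 for i = 0, 1, …:
  i=0: 2243   i=1: 1153   i=2: 919   i=3: 1886
  i=4: 1823   i=5: 1138   i=6: 1016   i=7: 1987
Match at i=7, j=33: x = 7·53 + 33 = 404.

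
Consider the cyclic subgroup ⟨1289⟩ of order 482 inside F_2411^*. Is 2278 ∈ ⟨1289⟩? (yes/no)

2278 ∈ ⟨1289⟩ iff 2278^482 ≡ 1 (mod 2411), since |⟨1289⟩| = 482.
2278^482 mod 2411 = 1.
Since 1 = 1, 2278 lies in the subgroup.

yes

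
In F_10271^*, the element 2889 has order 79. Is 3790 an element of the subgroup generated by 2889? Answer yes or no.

yes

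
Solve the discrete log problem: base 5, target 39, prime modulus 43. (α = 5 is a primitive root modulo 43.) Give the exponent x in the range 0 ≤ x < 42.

3

Successive powers of 5 modulo 43:
  5^0=1  5^1=5  5^2=25  5^3=39
So 5^3 ≡ 39 (mod 43), giving x = 3.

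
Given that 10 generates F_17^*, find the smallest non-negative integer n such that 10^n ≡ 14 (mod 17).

3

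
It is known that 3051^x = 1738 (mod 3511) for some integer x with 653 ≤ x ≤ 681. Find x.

662

Compute 3051^653 mod 3511 = 1654, then multiply by 3051 repeatedly:
  3051^653=1654  3051^654=1047  3051^655=2898  3051^656=1100  3051^657=3095
  3051^658=1766  3051^659=2192  3051^660=2848  3051^661=3034  3051^662=1738
Found 1738 at exponent 662.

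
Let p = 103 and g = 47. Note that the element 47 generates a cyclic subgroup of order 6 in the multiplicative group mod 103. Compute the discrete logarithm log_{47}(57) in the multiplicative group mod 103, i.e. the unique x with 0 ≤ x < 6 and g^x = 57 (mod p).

5

Successive powers of 47 modulo 103:
  47^0=1  47^1=47  47^2=46  47^3=102  47^4=56  47^5=57
So 47^5 ≡ 57 (mod 103), giving x = 5.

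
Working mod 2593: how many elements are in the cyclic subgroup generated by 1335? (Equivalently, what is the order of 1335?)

The order of 1335 must divide p − 1 = 2592 = 2^5 · 3^4.
Divisors: 1, 2, 3, 4, 6, 8, 9, 12, 16, 18, 24, 27, 32, 36, 48, 54, 72, 81, 96, 108, 144, 162, 216, 288, 324, 432, 648, 864, 1296, 2592.
Check each in increasing order: 1335^1 ≡ 1335;  1335^2 ≡ 834;  1335^3 ≡ 993;  1335^4 ≡ 632;  1335^6 ≡ 709;  1335^8 ≡ 102;  1335^9 ≡ 1334;  1335^12 ≡ 2232;  1335^16 ≡ 32;  1335^18 ≡ 758;  1335^24 ≡ 671;  1335^27 ≡ 2495;  1335^32 ≡ 1024;  1335^36 ≡ 1511;  1335^48 ≡ 1652;  1335^54 ≡ 1825;  1335^72 ≡ 1281;  1335^81 ≡ 67;  1335^96 ≡ 1268;  1335^108 ≡ 1213;  1335^144 ≡ 2185;  1335^162 ≡ 1896;  1335^216 ≡ 1138;  1335^288 ≡ 512;  1335^324 ≡ 918;  1335^432 ≡ 1137;  1335^648 ≡ 2592;  1335^864 ≡ 1455;  1335^1296 ≡ 1.
Smallest exponent giving 1 is 1296.

1296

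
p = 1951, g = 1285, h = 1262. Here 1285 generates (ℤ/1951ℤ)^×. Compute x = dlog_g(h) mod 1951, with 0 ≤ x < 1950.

Baby-step giant-step with m = ceil(sqrt(1950)) = 45.
Baby table (1285^j mod 1951 for j=0..44):
  0:1  1:1285  2:679  3:418  4:605  5:927  6:1085  7:1211
  8:1188  9:898  10:889  11:1030  12:772  13:912  14:1320  15:781
  16:771  17:1578  18:641  19:363  20:166  21:651  22:1507  23:1103
  24:929  25:1704  26:618  27:73  28:157  29:792  30:1249  31:1243
  32:1337  33:1165  34:608  35:880  36:1171  37:514  38:1052  39:1728
  40:242  41:761  42:434  43:1655  44:85
Giant step factor: 1285^(-45) ≡ 944 (mod 1951).
Scan 1262·944^i mod 1951 for i = 0, 1, …:
  i=0: 1262   i=1: 1218   i=2: 653   i=3: 1867
  i=4: 695   i=5: 544   i=6: 423   i=7: 1308
  i=8: 1720   i=9: 448     …   i=40: 107
  i=41: 1507
Match at i=41, j=22: x = 41·45 + 22 = 1867.

1867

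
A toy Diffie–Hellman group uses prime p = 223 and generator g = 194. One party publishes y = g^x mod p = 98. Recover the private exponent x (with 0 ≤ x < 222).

192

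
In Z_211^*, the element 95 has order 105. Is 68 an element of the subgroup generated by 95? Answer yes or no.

no

68 ∈ ⟨95⟩ iff 68^105 ≡ 1 (mod 211), since |⟨95⟩| = 105.
68^105 mod 211 = 210.
Since 210 ≠ 1, 68 does not lie in the subgroup.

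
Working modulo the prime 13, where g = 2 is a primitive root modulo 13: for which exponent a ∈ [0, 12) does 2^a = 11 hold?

Successive powers of 2 modulo 13:
  2^0=1  2^1=2  2^2=4  2^3=8  2^4=3  2^5=6
  2^6=12  2^7=11
So 2^7 ≡ 11 (mod 13), giving a = 7.

7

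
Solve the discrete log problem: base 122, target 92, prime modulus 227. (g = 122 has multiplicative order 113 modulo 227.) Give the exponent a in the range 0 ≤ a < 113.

Baby-step giant-step with m = ceil(sqrt(113)) = 11.
Baby table (122^j mod 227 for j=0..10):
  0:1  1:122  2:129  3:75  4:70  5:141  6:177  7:29
  8:133  9:109  10:132
Giant step factor: 122^(-11) ≡ 192 (mod 227).
Scan 92·192^i mod 227 for i = 0, 1, …:
  i=0: 92   i=1: 185   i=2: 108   i=3: 79
  i=4: 186   i=5: 73   i=6: 169   i=7: 214
  i=8: 1
Match at i=8, j=0: a = 8·11 + 0 = 88.

88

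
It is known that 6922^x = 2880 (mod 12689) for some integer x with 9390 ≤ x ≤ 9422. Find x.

9396

Compute 6922^9390 mod 12689 = 5668, then multiply by 6922 repeatedly:
  6922^9390=5668  6922^9391=12197  6922^9392=7717  6922^9393=9073  6922^9394=5445
  6922^9395=3960  6922^9396=2880
Found 2880 at exponent 9396.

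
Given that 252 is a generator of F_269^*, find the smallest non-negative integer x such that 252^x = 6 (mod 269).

218

Baby-step giant-step with m = ceil(sqrt(268)) = 17.
Baby table (252^j mod 269 for j=0..16):
  0:1  1:252  2:20  3:198  4:131  5:194  6:199  7:114
  8:214  9:128  10:245  11:139  12:58  13:90  14:84  15:186
  16:66
Giant step factor: 252^(-17) ≡ 76 (mod 269).
Scan 6·76^i mod 269 for i = 0, 1, …:
  i=0: 6   i=1: 187   i=2: 224   i=3: 77
  i=4: 203   i=5: 95   i=6: 226   i=7: 229
  i=8: 188   i=9: 31   i=10: 204   i=11: 171
  i=12: 84
Match at i=12, j=14: x = 12·17 + 14 = 218.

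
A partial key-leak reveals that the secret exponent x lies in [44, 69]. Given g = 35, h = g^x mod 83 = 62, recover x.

Compute 35^44 mod 83 = 36, then multiply by 35 repeatedly:
  35^44=36  35^45=15  35^46=27  35^47=32  35^48=41
  35^49=24  35^50=10  35^51=18  35^52=49  35^53=55
  35^54=16  35^55=62
Found 62 at exponent 55.

55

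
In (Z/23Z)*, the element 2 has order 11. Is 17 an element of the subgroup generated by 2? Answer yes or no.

⟨2⟩ has order 11; its elements mod 23 are {1, 2, 3, 4, 6, 8, 9, 12, 13, 16, 18}.
17 is not in this set.

no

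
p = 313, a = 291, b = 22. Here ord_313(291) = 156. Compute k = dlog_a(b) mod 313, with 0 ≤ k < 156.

Baby-step giant-step with m = ceil(sqrt(156)) = 13.
Baby table (291^j mod 313 for j=0..12):
  0:1  1:291  2:171  3:307  4:132  5:226  6:36  7:147
  8:209  9:97  10:57  11:311  12:44
Giant step factor: 291^(-13) ≡ 259 (mod 313).
Scan 22·259^i mod 313 for i = 0, 1, …:
  i=0: 22   i=1: 64   i=2: 300   i=3: 76
  i=4: 278   i=5: 12   i=6: 291
Match at i=6, j=1: k = 6·13 + 1 = 79.

79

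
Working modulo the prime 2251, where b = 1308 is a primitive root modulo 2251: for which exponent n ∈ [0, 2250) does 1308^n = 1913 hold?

Baby-step giant-step with m = ceil(sqrt(2250)) = 48.
Baby table (1308^j mod 2251 for j=0..47):
  0:1  1:1308  2:104  3:972  4:1812  5:2044  6:1615  7:982
  8:1386  9:833  10:80  11:1094  12:1567  13:1226  14:896  15:1448
  16:893  17:2026  18:581  19:1361  20:1898  21:1982  22:1555  23:1287
  24:1899  25:1039  26:1659  27:8  28:1460  29:832  30:1023  31:990
  32:595  33:1665  34:1103  35:2084  36:2162  37:640  38:1999  39:1281
  40:804  41:415  42:329  43:391  44:451  45:146  46:1884  47:1678
Giant step factor: 1308^(-48) ≡ 1819 (mod 2251).
Scan 1913·1819^i mod 2251 for i = 0, 1, …:
  i=0: 1913   i=1: 1952   i=2: 861   i=3: 1714
  i=4: 131   i=5: 1934   i=6: 1884
Match at i=6, j=46: n = 6·48 + 46 = 334.

334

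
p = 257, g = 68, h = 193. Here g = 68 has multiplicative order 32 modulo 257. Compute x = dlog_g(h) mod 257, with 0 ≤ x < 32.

28

Successive powers of 68 modulo 257:
  68^0=1  68^1=68  68^2=255  68^3=121  68^4=4  68^5=15
  68^6=249  68^7=227  68^8=16  68^9=60  68^10=225  68^11=137
  68^12=64  68^13=240  68^14=129  68^15=34  68^16=256  68^17=189
  68^18=2  68^19=136  68^20=253  68^21=242  68^22=8  68^23=30
  68^24=241  68^25=197  68^26=32  68^27=120  68^28=193
So 68^28 ≡ 193 (mod 257), giving x = 28.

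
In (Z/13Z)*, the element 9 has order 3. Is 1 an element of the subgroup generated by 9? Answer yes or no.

⟨9⟩ has order 3; its elements mod 13 are {1, 3, 9}.
1 is in this set.

yes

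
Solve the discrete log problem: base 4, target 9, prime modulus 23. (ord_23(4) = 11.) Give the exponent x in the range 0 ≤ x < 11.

8

Successive powers of 4 modulo 23:
  4^0=1  4^1=4  4^2=16  4^3=18  4^4=3  4^5=12
  4^6=2  4^7=8  4^8=9
So 4^8 ≡ 9 (mod 23), giving x = 8.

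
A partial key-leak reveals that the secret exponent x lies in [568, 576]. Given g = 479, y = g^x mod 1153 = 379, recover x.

570

Compute 479^568 mod 1153 = 129, then multiply by 479 repeatedly:
  479^568=129  479^569=682  479^570=379
Found 379 at exponent 570.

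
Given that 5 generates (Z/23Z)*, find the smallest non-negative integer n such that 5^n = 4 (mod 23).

Successive powers of 5 modulo 23:
  5^0=1  5^1=5  5^2=2  5^3=10  5^4=4
So 5^4 ≡ 4 (mod 23), giving n = 4.

4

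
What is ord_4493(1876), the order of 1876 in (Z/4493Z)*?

4492

The order of 1876 must divide p − 1 = 4492 = 2^2 · 1123.
Divisors: 1, 2, 4, 1123, 2246, 4492.
Check each in increasing order: 1876^1 ≡ 1876;  1876^2 ≡ 1357;  1876^4 ≡ 3812;  1876^1123 ≡ 2213;  1876^2246 ≡ 4492;  1876^4492 ≡ 1.
Smallest exponent giving 1 is 4492.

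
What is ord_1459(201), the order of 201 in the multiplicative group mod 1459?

1458

The order of 201 must divide p − 1 = 1458 = 2 · 3^6.
Divisors: 1, 2, 3, 6, 9, 18, 27, 54, 81, 162, 243, 486, 729, 1458.
Check each in increasing order: 201^1 ≡ 201;  201^2 ≡ 1008;  201^3 ≡ 1266;  201^6 ≡ 774;  201^9 ≡ 895;  201^18 ≡ 34;  201^27 ≡ 1250;  201^54 ≡ 1370;  201^81 ≡ 1093;  201^162 ≡ 1187;  201^243 ≡ 340;  201^486 ≡ 339;  201^729 ≡ 1458;  201^1458 ≡ 1.
Smallest exponent giving 1 is 1458.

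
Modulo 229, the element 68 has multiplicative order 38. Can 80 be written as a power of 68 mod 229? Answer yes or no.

80 ∈ ⟨68⟩ iff 80^38 ≡ 1 (mod 229), since |⟨68⟩| = 38.
80^38 mod 229 = 134.
Since 134 ≠ 1, 80 does not lie in the subgroup.

no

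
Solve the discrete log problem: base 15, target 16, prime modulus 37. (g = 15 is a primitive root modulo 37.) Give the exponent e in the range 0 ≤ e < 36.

Successive powers of 15 modulo 37:
  15^0=1  15^1=15  15^2=3  15^3=8  15^4=9  15^5=24
  15^6=27  15^7=35  15^8=7  15^9=31  15^10=21  15^11=19
  15^12=26  15^13=20  15^14=4  15^15=23  15^16=12  15^17=32
  15^18=36  15^19=22  15^20=34  15^21=29  15^22=28  15^23=13
  15^24=10  15^25=2  15^26=30  15^27=6  15^28=16
So 15^28 ≡ 16 (mod 37), giving e = 28.

28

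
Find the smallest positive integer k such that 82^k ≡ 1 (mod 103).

The order of 82 must divide p − 1 = 102 = 2 · 3 · 17.
Divisors: 1, 2, 3, 6, 17, 34, 51, 102.
Check each in increasing order: 82^1 ≡ 82;  82^2 ≡ 29;  82^3 ≡ 9;  82^6 ≡ 81;  82^17 ≡ 46;  82^34 ≡ 56;  82^51 ≡ 1.
Smallest exponent giving 1 is 51.

51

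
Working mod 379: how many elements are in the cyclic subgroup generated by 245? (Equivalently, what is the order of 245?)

The order of 245 must divide p − 1 = 378 = 2 · 3^3 · 7.
Divisors: 1, 2, 3, 6, 7, 9, 14, 18, 21, 27, 42, 54, 63, 126, 189, 378.
Check each in increasing order: 245^1 ≡ 245;  245^2 ≡ 143;  245^3 ≡ 167;  245^6 ≡ 222;  245^7 ≡ 193;  245^9 ≡ 311;  245^14 ≡ 107;  245^18 ≡ 76;  245^21 ≡ 185;  245^27 ≡ 138;  245^42 ≡ 115;  245^54 ≡ 94;  245^63 ≡ 51;  245^126 ≡ 327;  245^189 ≡ 1.
Smallest exponent giving 1 is 189.

189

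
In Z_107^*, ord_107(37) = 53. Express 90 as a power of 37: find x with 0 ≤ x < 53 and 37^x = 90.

44

Baby-step giant-step with m = ceil(sqrt(53)) = 8.
Baby table (37^j mod 107 for j=0..7):
  0:1  1:37  2:85  3:42  4:56  5:39  6:52  7:105
Giant step factor: 37^(-8) ≡ 13 (mod 107).
Scan 90·13^i mod 107 for i = 0, 1, …:
  i=0: 90   i=1: 100   i=2: 16   i=3: 101
  i=4: 29   i=5: 56
Match at i=5, j=4: x = 5·8 + 4 = 44.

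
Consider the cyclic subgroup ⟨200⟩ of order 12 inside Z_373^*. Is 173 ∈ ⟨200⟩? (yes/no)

yes

173 ∈ ⟨200⟩ iff 173^12 ≡ 1 (mod 373), since |⟨200⟩| = 12.
173^12 mod 373 = 1.
Since 1 = 1, 173 lies in the subgroup.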